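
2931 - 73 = 2858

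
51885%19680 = 12525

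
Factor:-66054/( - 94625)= 2^1*3^1*5^ (-3)*101^1 * 109^1*757^(-1 ) 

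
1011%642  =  369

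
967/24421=967/24421 =0.04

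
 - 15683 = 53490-69173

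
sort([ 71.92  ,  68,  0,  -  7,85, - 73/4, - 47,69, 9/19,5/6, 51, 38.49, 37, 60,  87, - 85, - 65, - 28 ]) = [ - 85,- 65,-47  ,  -  28,- 73/4, - 7,0, 9/19, 5/6,37 , 38.49,  51,60,68, 69, 71.92, 85, 87] 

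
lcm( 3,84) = 84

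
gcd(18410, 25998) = 14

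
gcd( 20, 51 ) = 1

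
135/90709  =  135/90709=0.00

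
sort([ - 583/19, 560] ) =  [ - 583/19, 560]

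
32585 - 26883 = 5702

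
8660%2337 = 1649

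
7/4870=7/4870 = 0.00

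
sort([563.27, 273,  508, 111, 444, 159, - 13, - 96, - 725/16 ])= [-96,-725/16, - 13,111,159,273 , 444,508,  563.27] 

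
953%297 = 62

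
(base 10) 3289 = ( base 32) 36p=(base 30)3jj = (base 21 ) 79d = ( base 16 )CD9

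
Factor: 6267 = 3^1*2089^1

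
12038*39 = 469482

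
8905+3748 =12653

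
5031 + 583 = 5614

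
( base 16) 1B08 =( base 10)6920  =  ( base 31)767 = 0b1101100001000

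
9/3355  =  9/3355 = 0.00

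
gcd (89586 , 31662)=18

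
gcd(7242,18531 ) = 213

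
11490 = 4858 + 6632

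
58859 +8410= 67269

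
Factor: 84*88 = 2^5*3^1*7^1*11^1 =7392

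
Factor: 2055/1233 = 5/3 = 3^(-1 )*5^1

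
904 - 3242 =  - 2338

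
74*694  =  51356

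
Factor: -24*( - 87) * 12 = 2^5 * 3^3* 29^1 = 25056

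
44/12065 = 44/12065 = 0.00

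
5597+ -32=5565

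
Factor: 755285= 5^1*151057^1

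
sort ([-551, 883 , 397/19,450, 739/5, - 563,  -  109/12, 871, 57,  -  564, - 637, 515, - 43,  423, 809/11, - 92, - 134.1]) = [- 637, -564, - 563, - 551, - 134.1, - 92, - 43, - 109/12, 397/19, 57, 809/11, 739/5,423, 450, 515,871, 883] 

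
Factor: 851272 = 2^3 * 97^1*1097^1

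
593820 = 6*98970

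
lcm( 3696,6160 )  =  18480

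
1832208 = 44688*41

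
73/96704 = 73/96704  =  0.00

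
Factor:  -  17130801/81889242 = -2^( - 1 )*599^1 * 9533^1 * 13648207^( - 1) = -5710267/27296414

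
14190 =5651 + 8539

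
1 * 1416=1416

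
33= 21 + 12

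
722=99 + 623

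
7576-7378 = 198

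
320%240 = 80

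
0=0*20190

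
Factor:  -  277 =-277^1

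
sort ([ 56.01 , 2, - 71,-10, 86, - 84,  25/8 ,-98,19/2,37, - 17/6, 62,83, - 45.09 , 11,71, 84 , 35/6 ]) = [ - 98, - 84,  -  71,-45.09 ,  -  10, - 17/6, 2,25/8,35/6, 19/2,11,  37 , 56.01,62, 71,83,84,86 ]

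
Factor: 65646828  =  2^2*3^3*13^1*46757^1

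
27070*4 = 108280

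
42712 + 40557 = 83269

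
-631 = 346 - 977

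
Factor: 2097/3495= 3^1*5^( - 1) = 3/5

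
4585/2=4585/2 = 2292.50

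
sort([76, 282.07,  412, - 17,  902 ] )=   [  -  17, 76 , 282.07,412,902] 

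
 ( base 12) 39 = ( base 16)2D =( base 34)1b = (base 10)45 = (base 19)27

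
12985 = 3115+9870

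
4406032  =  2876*1532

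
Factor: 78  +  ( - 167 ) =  - 89^1=- 89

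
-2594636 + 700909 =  - 1893727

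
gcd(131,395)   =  1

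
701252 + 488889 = 1190141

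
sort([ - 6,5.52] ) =[  -  6, 5.52]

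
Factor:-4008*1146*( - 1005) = 2^4*3^3*5^1*67^1*167^1*191^1 = 4616133840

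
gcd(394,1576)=394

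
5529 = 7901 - 2372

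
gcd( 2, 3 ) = 1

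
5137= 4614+523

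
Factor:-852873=-3^1*7^1*17^1*2389^1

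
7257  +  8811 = 16068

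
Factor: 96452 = 2^2*24113^1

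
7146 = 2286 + 4860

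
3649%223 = 81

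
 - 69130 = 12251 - 81381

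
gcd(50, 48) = 2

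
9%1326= 9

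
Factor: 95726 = 2^1*23^1 *2081^1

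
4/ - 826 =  - 2/413 = - 0.00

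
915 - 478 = 437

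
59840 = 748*80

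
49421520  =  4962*9960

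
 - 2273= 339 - 2612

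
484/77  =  6 + 2/7 = 6.29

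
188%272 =188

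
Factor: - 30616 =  - 2^3 * 43^1*89^1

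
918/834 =1  +  14/139 = 1.10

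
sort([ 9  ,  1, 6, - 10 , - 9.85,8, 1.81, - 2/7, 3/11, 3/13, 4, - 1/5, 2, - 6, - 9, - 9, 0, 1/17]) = [ - 10,-9.85,-9, - 9,- 6, - 2/7,-1/5 , 0,1/17,  3/13 , 3/11,1, 1.81,2, 4,6,  8, 9] 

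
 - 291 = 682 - 973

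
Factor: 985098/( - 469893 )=- 2^1*156631^( - 1 )*164183^1  =  - 328366/156631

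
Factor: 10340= 2^2*5^1*11^1*47^1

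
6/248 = 3/124 = 0.02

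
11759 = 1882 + 9877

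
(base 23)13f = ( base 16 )265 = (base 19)1D5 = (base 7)1534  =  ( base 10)613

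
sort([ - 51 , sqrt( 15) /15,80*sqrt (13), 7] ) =[ - 51,sqrt (15)/15, 7, 80*sqrt( 13 )]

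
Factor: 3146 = 2^1*11^2*13^1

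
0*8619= 0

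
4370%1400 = 170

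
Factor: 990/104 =495/52 = 2^(-2 )*3^2*  5^1*11^1*13^ (-1)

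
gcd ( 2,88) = 2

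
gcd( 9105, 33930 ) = 15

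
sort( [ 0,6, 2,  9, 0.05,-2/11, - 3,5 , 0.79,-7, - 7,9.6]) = [ - 7, - 7, - 3 ,-2/11,0,0.05, 0.79,2, 5,6, 9,9.6] 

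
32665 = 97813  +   -65148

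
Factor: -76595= - 5^1*15319^1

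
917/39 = 23+20/39 = 23.51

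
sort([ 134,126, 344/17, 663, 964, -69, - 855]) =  [ - 855, - 69,  344/17, 126, 134, 663, 964]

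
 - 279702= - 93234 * 3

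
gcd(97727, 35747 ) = 1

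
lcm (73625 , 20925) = 1987875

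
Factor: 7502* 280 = 2^4*5^1*7^1  *11^2*31^1 = 2100560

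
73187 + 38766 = 111953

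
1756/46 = 38 + 4/23 = 38.17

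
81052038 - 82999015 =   -  1946977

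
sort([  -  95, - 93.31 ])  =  [ - 95, - 93.31]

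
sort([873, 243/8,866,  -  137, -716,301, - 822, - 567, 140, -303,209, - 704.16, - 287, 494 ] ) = [ - 822, - 716, -704.16, - 567 , - 303, - 287,  -  137,243/8,140,209,  301,494, 866, 873] 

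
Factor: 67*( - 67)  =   - 4489=- 67^2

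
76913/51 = 76913/51 = 1508.10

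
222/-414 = -37/69 =- 0.54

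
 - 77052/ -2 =38526 + 0/1 = 38526.00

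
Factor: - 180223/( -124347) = 787/543= 3^( - 1)*181^(-1 )*787^1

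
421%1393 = 421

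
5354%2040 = 1274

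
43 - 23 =20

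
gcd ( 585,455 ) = 65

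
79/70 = 1 + 9/70 = 1.13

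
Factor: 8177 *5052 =2^2*3^1 * 13^1*17^1*37^1 * 421^1   =  41310204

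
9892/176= 56 + 9/44 = 56.20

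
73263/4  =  18315+3/4= 18315.75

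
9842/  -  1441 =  - 9842/1441= - 6.83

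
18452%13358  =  5094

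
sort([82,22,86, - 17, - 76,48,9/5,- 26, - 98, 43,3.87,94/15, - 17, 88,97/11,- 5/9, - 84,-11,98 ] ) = [ - 98, - 84, - 76, - 26, - 17, - 17, - 11, - 5/9,9/5,3.87, 94/15,97/11,  22 , 43,48,82,86,88,98 ]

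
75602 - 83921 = - 8319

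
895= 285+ 610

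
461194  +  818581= 1279775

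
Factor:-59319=-3^3*13^3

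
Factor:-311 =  - 311^1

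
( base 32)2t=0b1011101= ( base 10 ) 93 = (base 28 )39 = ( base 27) 3C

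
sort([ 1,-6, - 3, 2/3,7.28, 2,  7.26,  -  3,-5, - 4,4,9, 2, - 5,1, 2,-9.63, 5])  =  [  -  9.63,-6,  -  5, - 5, - 4,-3,-3,2/3,1,  1,2, 2, 2, 4, 5,7.26, 7.28,9] 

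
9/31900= 9/31900 = 0.00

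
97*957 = 92829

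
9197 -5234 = 3963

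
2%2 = 0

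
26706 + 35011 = 61717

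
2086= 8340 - 6254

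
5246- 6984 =  -  1738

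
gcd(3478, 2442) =74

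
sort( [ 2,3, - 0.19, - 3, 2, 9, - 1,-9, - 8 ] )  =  [ - 9, - 8, - 3, - 1 , - 0.19, 2,2, 3, 9]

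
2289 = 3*763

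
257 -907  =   - 650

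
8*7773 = 62184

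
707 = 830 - 123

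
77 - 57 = 20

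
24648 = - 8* ( - 3081)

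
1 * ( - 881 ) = -881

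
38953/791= 49 + 194/791 = 49.25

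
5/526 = 5/526 = 0.01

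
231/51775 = 231/51775 = 0.00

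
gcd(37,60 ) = 1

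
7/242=7/242 = 0.03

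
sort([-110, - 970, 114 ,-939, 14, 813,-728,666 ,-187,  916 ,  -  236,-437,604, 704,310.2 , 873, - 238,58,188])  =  [ - 970 , - 939,-728, - 437,-238, - 236,-187 ,-110 , 14,58,114,188,310.2, 604,  666,704, 813,873,916 ]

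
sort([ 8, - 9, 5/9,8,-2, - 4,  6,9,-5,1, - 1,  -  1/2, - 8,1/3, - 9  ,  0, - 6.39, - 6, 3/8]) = [ - 9, - 9, - 8,-6.39, - 6 , - 5, - 4, - 2, - 1,-1/2, 0,1/3, 3/8, 5/9,1,6, 8,8,  9]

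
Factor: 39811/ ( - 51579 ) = -3^(  -  2 )*11^( - 1)*41^1*521^( - 1)*971^1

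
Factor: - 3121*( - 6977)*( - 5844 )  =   - 2^2*3^1*487^1*3121^1*6977^1  =  - 127254368148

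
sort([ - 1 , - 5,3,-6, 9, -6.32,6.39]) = [ - 6.32 ,  -  6, - 5, - 1, 3, 6.39,9]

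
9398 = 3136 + 6262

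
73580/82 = 36790/41 = 897.32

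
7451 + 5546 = 12997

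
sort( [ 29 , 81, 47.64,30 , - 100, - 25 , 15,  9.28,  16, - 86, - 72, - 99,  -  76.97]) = [ - 100, - 99, -86,- 76.97, - 72, - 25 , 9.28 , 15, 16, 29,30, 47.64 , 81 ] 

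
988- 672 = 316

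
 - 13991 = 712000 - 725991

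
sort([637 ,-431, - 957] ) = [  -  957, -431  ,  637 ] 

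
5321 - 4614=707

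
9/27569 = 9/27569=0.00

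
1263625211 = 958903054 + 304722157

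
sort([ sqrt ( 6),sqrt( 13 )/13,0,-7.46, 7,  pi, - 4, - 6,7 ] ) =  [ - 7.46, - 6, - 4, 0, sqrt( 13)/13, sqrt(6),  pi,7,7]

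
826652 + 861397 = 1688049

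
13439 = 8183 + 5256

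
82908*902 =74783016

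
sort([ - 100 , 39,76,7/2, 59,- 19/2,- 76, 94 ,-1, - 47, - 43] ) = [ - 100, - 76, - 47, - 43, - 19/2,  -  1,7/2,39, 59, 76,94] 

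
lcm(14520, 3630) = 14520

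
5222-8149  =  - 2927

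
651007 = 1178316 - 527309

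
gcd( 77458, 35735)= 1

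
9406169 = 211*44579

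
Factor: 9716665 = 5^1*7^1*73^1 * 3803^1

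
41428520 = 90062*460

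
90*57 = 5130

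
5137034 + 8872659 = 14009693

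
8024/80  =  1003/10 = 100.30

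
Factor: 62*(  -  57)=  - 3534 = - 2^1*3^1* 19^1*31^1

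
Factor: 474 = 2^1 * 3^1*79^1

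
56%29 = 27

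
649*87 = 56463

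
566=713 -147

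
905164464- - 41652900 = 946817364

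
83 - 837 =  - 754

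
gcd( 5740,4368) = 28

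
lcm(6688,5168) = 113696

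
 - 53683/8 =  - 6711+5/8 = - 6710.38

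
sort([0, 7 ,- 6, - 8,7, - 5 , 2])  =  [ - 8, - 6, - 5, 0,2,7,7 ] 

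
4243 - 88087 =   -  83844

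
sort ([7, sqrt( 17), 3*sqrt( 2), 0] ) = [0, sqrt ( 17),3*sqrt(2),  7 ] 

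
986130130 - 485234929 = 500895201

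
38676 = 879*44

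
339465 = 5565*61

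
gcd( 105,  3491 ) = 1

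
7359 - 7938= -579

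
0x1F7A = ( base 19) 1362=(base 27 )B1C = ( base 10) 8058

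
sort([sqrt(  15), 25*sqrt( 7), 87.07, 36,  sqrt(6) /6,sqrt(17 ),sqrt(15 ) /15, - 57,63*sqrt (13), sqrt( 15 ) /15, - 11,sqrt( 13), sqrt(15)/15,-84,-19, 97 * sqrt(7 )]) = [ - 84, - 57, - 19, - 11, sqrt( 15) /15, sqrt(15)/15,sqrt( 15) /15, sqrt( 6)/6,sqrt(13) , sqrt(15 ), sqrt( 17 ), 36,25*sqrt (7),87.07,63*sqrt(13),97*sqrt( 7 )]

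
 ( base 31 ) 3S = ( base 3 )11111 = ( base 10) 121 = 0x79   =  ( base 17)72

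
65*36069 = 2344485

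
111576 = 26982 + 84594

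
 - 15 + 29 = 14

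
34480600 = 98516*350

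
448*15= 6720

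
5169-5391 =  - 222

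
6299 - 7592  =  -1293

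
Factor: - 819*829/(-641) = 678951/641=3^2 * 7^1 * 13^1*641^( - 1)*829^1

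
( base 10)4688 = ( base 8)11120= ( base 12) 2868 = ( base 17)G3D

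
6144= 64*96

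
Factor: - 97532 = -2^2*37^1*659^1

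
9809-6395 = 3414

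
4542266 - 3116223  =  1426043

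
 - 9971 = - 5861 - 4110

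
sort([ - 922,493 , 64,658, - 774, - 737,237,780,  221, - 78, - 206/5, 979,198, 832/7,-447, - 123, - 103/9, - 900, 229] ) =[ - 922, - 900, - 774,- 737, - 447, - 123, - 78, - 206/5,-103/9, 64,832/7, 198,221, 229, 237, 493, 658, 780, 979]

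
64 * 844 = 54016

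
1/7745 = 1/7745 = 0.00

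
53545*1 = 53545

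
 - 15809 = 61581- 77390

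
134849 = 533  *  253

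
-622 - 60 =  - 682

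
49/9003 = 49/9003 = 0.01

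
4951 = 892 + 4059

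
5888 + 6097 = 11985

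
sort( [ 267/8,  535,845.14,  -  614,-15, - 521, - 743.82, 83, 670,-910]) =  [ - 910,- 743.82, - 614,-521, - 15,267/8,  83  ,  535,670, 845.14] 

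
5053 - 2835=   2218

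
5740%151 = 2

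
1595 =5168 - 3573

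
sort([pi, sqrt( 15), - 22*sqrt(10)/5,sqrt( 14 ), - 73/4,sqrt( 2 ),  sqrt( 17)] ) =[ - 73/4, -22 * sqrt( 10)/5,sqrt( 2), pi, sqrt( 14),sqrt(15),sqrt(17 )]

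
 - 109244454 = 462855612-572100066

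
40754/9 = 4528 + 2/9  =  4528.22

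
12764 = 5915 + 6849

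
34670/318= 109 + 4/159=109.03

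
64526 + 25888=90414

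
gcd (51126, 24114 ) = 6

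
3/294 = 1/98 = 0.01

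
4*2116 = 8464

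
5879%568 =199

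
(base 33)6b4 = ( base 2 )1101011110101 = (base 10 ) 6901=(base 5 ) 210101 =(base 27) 9CG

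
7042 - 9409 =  - 2367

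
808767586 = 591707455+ 217060131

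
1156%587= 569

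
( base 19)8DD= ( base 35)2jx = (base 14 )120c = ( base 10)3148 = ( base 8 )6114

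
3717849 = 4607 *807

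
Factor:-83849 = -191^1*439^1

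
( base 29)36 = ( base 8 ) 135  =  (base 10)93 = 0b1011101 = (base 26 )3f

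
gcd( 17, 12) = 1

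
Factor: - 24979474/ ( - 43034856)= 2^( - 2)*3^( - 1) *13^1  *43^1*22343^1*1793119^(-1 ) = 12489737/21517428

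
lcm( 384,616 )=29568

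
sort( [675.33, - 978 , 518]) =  [ - 978,518,675.33]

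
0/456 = 0 = 0.00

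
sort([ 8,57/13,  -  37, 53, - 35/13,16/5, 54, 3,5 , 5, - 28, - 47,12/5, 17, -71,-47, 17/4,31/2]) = [ -71, - 47 ,- 47,  -  37 , - 28 , - 35/13, 12/5, 3,  16/5,17/4,57/13, 5,  5 , 8,  31/2,  17, 53, 54] 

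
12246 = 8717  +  3529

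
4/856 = 1/214 = 0.00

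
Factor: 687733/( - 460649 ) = - 7^( - 3)*17^(- 1)*73^1*79^( - 1)*9421^1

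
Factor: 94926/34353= 2^1*3^( - 1) * 11^(-1)  *13^1*347^(-1 ) *1217^1  =  31642/11451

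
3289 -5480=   -  2191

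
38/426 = 19/213 = 0.09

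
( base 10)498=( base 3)200110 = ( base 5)3443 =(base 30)GI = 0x1f2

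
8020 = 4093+3927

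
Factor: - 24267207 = -3^1 *1409^1*5741^1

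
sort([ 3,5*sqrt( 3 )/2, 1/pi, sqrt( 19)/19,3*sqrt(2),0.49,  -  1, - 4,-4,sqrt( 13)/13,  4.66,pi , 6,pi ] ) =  [ - 4,  -  4, - 1,sqrt (19) /19 , sqrt( 13 ) /13,1/pi, 0.49 , 3 , pi, pi, 3*sqrt(2), 5*sqrt(3)/2 , 4.66,6 ]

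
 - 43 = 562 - 605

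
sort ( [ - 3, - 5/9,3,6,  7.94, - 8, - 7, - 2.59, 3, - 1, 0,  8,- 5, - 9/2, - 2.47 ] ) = [ - 8, - 7, -5, - 9/2, - 3,- 2.59, - 2.47, - 1, - 5/9,0,3,3 , 6 , 7.94, 8]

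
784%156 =4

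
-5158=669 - 5827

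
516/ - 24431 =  - 516/24431= -  0.02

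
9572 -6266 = 3306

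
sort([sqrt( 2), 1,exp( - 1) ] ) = [exp( - 1 ),  1, sqrt( 2 )] 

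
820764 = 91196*9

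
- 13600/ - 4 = 3400/1 = 3400.00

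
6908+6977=13885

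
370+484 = 854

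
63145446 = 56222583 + 6922863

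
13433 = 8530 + 4903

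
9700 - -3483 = 13183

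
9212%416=60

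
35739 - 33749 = 1990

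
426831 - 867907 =  -  441076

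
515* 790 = 406850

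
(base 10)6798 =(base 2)1101010001110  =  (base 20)GJI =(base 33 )680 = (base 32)6ke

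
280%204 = 76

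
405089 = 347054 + 58035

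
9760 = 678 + 9082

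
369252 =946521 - 577269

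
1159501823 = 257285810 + 902216013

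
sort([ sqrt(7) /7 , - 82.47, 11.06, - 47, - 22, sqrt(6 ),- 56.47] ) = [ - 82.47, - 56.47, - 47, - 22, sqrt(7)/7,sqrt (6 ),11.06]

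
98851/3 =98851/3 = 32950.33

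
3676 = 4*919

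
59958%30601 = 29357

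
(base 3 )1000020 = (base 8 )1337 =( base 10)735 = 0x2df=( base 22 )1b9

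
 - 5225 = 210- 5435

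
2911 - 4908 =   -  1997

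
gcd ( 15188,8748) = 4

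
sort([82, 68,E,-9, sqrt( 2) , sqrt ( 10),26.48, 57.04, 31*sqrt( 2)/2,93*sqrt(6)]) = [-9, sqrt(2), E,sqrt(10 ),31*sqrt(2)/2,26.48,  57.04,68,82, 93*sqrt( 6)] 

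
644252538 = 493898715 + 150353823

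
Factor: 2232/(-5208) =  - 3^1*7^( - 1 ) = - 3/7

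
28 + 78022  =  78050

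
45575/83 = 549  +  8/83 = 549.10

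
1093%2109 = 1093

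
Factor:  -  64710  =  -2^1 * 3^2*5^1*719^1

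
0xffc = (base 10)4092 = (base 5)112332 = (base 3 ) 12121120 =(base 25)6dh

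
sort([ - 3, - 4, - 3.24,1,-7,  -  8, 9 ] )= [ - 8,  -  7,  -  4,-3.24,-3,1,9 ] 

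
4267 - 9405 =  - 5138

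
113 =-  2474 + 2587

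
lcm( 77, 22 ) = 154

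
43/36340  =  43/36340 = 0.00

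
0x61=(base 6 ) 241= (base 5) 342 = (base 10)97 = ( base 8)141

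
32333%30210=2123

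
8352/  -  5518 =-2  +  1342/2759 = - 1.51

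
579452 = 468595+110857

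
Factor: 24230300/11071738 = 2^1 * 5^2*337^1 * 719^1*5535869^(-1) = 12115150/5535869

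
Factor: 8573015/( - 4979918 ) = -2^(  -  1)*5^1 * 11^1*17^1 * 53^1*61^( -1)*173^1 * 40819^( - 1)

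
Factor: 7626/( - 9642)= - 31^1*41^1 * 1607^( - 1) = - 1271/1607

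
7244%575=344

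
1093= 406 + 687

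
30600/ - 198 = - 1700/11 = -154.55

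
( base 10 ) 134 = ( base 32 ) 46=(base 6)342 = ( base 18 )78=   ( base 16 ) 86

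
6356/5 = 1271  +  1/5 = 1271.20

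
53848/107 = 503 + 27/107 =503.25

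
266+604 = 870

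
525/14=75/2=37.50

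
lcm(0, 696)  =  0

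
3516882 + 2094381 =5611263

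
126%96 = 30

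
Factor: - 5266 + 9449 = 4183= 47^1* 89^1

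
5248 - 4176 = 1072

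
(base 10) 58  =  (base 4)322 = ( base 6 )134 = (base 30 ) 1S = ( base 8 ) 72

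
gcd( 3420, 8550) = 1710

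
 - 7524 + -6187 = - 13711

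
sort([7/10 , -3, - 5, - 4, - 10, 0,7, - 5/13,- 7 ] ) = [ - 10, - 7 , - 5,  -  4, - 3,-5/13,0,7/10,7 ] 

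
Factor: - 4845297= -3^1 * 131^1*12329^1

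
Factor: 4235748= 2^2*3^1*11^1*32089^1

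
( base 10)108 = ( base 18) 60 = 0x6C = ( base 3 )11000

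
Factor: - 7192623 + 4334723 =- 2^2*5^2*28579^1 = - 2857900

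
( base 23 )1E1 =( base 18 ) 2b6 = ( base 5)11402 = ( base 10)852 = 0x354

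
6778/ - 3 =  - 6778/3 = - 2259.33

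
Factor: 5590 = 2^1 * 5^1*13^1*43^1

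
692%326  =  40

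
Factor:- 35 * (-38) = 2^1 * 5^1*7^1*19^1 = 1330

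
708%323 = 62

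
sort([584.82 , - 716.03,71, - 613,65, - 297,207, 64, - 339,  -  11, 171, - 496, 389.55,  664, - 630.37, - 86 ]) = [ - 716.03, - 630.37,  -  613, - 496,-339 , - 297, - 86, - 11,64,65,  71,171 , 207,389.55 , 584.82,664]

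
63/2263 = 63/2263 = 0.03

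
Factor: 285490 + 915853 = 1201343 = 11^1*13^1*31^1*271^1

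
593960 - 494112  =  99848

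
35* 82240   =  2878400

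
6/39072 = 1/6512 = 0.00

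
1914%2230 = 1914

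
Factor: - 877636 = -2^2*219409^1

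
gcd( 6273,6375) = 51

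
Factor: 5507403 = 3^1*11^1*157^1* 1063^1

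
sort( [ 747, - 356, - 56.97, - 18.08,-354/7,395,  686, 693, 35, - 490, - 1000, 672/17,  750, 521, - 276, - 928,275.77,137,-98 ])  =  [ - 1000, - 928,-490, - 356, - 276, - 98, - 56.97, - 354/7, - 18.08  ,  35,672/17 , 137, 275.77, 395,  521,686, 693, 747 , 750] 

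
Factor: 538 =2^1 * 269^1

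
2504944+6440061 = 8945005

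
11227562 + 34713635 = 45941197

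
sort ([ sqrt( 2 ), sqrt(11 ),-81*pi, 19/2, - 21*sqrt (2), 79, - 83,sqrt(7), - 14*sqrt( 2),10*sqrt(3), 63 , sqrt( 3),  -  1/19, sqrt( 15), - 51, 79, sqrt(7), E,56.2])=[ - 81*pi, - 83,-51,- 21*sqrt(2), - 14*sqrt( 2 ) , - 1/19, sqrt(2), sqrt(3),sqrt(7) , sqrt( 7), E,sqrt( 11), sqrt( 15), 19/2, 10 * sqrt( 3), 56.2,  63,79,79] 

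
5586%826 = 630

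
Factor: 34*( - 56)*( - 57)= 108528 = 2^4 * 3^1*7^1*17^1*19^1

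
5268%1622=402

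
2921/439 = 2921/439 = 6.65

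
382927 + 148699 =531626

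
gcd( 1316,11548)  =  4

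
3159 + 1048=4207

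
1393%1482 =1393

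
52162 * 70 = 3651340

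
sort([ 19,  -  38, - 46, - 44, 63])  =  [ - 46, - 44, - 38,19, 63] 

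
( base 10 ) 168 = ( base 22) 7e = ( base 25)6I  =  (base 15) B3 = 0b10101000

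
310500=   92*3375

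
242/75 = 242/75 = 3.23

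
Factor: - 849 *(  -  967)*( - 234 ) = - 192110022 =-2^1*3^3*13^1 * 283^1*967^1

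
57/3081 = 19/1027 = 0.02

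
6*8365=50190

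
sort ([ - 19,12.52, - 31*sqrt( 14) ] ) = [ - 31*sqrt (14 ), - 19,12.52]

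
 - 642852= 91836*(-7)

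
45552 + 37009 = 82561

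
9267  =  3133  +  6134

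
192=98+94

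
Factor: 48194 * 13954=672499076 = 2^2*6977^1 * 24097^1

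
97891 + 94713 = 192604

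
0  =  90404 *0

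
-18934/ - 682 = 27 + 260/341 = 27.76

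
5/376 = 5/376 = 0.01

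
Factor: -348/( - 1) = 2^2*3^1*29^1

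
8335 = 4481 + 3854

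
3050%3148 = 3050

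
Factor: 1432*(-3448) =-4937536 = - 2^6 * 179^1*431^1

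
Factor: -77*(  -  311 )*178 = 4262566  =  2^1*7^1*11^1*89^1*311^1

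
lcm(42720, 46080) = 4101120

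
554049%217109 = 119831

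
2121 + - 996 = 1125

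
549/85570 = 549/85570 = 0.01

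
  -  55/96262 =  - 55/96262 = - 0.00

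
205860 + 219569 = 425429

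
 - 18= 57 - 75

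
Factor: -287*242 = -69454 = - 2^1 * 7^1*11^2*41^1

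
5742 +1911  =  7653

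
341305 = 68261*5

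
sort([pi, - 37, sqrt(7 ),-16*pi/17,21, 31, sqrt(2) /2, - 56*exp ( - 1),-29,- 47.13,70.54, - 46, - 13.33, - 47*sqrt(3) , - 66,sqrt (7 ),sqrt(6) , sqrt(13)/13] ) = [-47 * sqrt(3),-66, - 47.13,- 46 , - 37,-29, - 56*exp( - 1 ), - 13.33, - 16*pi/17,  sqrt(13) /13, sqrt(2)/2, sqrt(6 ),  sqrt (7),  sqrt( 7 ), pi, 21, 31,  70.54]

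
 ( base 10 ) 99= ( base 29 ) 3c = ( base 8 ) 143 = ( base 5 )344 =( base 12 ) 83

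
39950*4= 159800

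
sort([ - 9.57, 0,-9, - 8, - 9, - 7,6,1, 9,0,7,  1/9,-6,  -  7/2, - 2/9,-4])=[ - 9.57, - 9, - 9, - 8, - 7, - 6,-4, - 7/2 , - 2/9,0, 0, 1/9, 1, 6, 7,  9 ]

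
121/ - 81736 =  - 121/81736 = - 0.00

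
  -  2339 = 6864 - 9203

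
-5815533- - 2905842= -2909691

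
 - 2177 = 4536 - 6713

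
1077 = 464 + 613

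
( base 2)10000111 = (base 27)50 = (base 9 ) 160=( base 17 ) 7g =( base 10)135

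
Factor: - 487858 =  - 2^1*7^1*34847^1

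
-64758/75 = - 21586/25 = -863.44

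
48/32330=24/16165 =0.00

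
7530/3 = 2510 = 2510.00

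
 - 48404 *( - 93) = 4501572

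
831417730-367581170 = 463836560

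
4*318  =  1272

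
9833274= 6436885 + 3396389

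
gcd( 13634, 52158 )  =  2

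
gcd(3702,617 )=617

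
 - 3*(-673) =2019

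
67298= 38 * 1771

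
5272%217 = 64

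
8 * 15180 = 121440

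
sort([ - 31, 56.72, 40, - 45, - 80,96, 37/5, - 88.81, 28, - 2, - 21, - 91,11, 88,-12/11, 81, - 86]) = [ - 91, - 88.81, - 86, - 80, - 45, - 31,-21,-2 , -12/11,37/5,11,  28, 40,56.72,  81,88,96]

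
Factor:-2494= - 2^1*29^1*43^1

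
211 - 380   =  -169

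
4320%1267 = 519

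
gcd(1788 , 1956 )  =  12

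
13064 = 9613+3451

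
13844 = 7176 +6668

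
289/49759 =17/2927 = 0.01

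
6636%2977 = 682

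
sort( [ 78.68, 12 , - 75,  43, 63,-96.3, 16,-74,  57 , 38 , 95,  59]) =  [ - 96.3,-75, - 74,12,16,38,43,  57, 59, 63, 78.68, 95] 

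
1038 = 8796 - 7758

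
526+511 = 1037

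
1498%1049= 449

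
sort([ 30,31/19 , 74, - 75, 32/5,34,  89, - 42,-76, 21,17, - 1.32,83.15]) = [-76, - 75, - 42, - 1.32, 31/19 , 32/5, 17, 21 , 30,34 , 74, 83.15,89]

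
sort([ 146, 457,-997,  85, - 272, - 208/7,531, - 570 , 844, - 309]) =[-997, - 570, - 309, -272, - 208/7, 85, 146, 457, 531,  844 ]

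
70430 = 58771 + 11659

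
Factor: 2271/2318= 2^(  -  1) * 3^1*19^( - 1)*61^ ( - 1 ) * 757^1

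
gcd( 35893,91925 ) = 1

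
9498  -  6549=2949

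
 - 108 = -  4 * 27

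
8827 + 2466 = 11293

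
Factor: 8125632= 2^6*3^2 * 14107^1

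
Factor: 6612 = 2^2*3^1*19^1*29^1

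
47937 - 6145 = 41792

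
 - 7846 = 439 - 8285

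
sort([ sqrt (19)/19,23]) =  [ sqrt(19) /19,23]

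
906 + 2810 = 3716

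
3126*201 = 628326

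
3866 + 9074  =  12940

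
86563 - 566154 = -479591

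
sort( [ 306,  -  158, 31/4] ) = [ - 158, 31/4, 306]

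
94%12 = 10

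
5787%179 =59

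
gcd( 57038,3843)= 1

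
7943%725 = 693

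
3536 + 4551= 8087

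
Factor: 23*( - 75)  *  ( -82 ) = 2^1*3^1*5^2*23^1*41^1= 141450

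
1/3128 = 1/3128 =0.00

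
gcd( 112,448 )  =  112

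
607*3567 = 2165169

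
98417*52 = 5117684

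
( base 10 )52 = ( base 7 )103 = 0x34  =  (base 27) 1P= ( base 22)28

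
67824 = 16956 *4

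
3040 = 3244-204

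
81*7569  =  613089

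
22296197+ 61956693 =84252890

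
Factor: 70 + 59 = 129 =3^1*43^1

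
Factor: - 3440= - 2^4* 5^1*43^1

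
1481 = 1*1481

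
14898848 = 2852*5224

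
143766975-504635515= - 360868540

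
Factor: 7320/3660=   2=2^1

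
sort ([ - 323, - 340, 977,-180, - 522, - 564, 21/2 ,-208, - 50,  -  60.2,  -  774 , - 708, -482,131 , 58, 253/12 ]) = [ - 774,- 708, - 564,  -  522, - 482 ,-340, - 323, - 208, - 180, - 60.2,-50, 21/2,253/12, 58, 131, 977 ] 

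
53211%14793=8832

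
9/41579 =9/41579 = 0.00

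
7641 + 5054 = 12695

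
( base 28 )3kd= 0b101101101101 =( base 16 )B6D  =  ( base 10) 2925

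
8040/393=2680/131 = 20.46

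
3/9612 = 1/3204 = 0.00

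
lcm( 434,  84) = 2604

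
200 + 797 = 997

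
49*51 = 2499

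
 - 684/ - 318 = 2+ 8/53=2.15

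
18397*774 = 14239278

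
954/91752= 159/15292 =0.01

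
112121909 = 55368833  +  56753076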